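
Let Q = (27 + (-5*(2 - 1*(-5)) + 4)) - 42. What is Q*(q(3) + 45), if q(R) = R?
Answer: -2208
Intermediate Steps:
Q = -46 (Q = (27 + (-5*(2 + 5) + 4)) - 42 = (27 + (-5*7 + 4)) - 42 = (27 + (-35 + 4)) - 42 = (27 - 31) - 42 = -4 - 42 = -46)
Q*(q(3) + 45) = -46*(3 + 45) = -46*48 = -2208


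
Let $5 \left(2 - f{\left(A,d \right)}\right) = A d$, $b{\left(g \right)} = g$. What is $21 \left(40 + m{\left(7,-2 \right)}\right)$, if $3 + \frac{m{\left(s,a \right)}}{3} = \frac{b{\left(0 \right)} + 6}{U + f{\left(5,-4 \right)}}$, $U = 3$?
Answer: $693$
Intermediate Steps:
$f{\left(A,d \right)} = 2 - \frac{A d}{5}$
$m{\left(s,a \right)} = -7$ ($m{\left(s,a \right)} = -9 + 3 \frac{0 + 6}{3 - \left(-2 + 1 \left(-4\right)\right)} = -9 + 3 \frac{6}{3 + \left(2 + 4\right)} = -9 + 3 \frac{6}{3 + 6} = -9 + 3 \cdot \frac{6}{9} = -9 + 3 \cdot 6 \cdot \frac{1}{9} = -9 + 3 \cdot \frac{2}{3} = -9 + 2 = -7$)
$21 \left(40 + m{\left(7,-2 \right)}\right) = 21 \left(40 - 7\right) = 21 \cdot 33 = 693$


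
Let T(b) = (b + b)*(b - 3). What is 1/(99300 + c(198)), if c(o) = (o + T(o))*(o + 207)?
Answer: 1/31453590 ≈ 3.1793e-8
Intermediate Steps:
T(b) = 2*b*(-3 + b) (T(b) = (2*b)*(-3 + b) = 2*b*(-3 + b))
c(o) = (207 + o)*(o + 2*o*(-3 + o)) (c(o) = (o + 2*o*(-3 + o))*(o + 207) = (o + 2*o*(-3 + o))*(207 + o) = (207 + o)*(o + 2*o*(-3 + o)))
1/(99300 + c(198)) = 1/(99300 + 198*(-1035 + 2*198² + 409*198)) = 1/(99300 + 198*(-1035 + 2*39204 + 80982)) = 1/(99300 + 198*(-1035 + 78408 + 80982)) = 1/(99300 + 198*158355) = 1/(99300 + 31354290) = 1/31453590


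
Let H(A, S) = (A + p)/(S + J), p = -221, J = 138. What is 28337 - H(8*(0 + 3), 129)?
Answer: 7566176/267 ≈ 28338.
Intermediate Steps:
H(A, S) = (-221 + A)/(138 + S) (H(A, S) = (A - 221)/(S + 138) = (-221 + A)/(138 + S))
28337 - H(8*(0 + 3), 129) = 28337 - (-221 + 8*(0 + 3))/(138 + 129) = 28337 - (-221 + 8*3)/267 = 28337 - (-221 + 24)/267 = 28337 - (-197)/267 = 28337 - 1*(-197/267) = 28337 + 197/267 = 7566176/267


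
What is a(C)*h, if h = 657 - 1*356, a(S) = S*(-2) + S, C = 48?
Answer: -14448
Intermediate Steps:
a(S) = -S (a(S) = -2*S + S = -S)
h = 301 (h = 657 - 356 = 301)
a(C)*h = -1*48*301 = -48*301 = -14448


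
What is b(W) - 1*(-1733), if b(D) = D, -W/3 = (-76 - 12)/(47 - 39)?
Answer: 1766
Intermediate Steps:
W = 33 (W = -3*(-76 - 12)/(47 - 39) = -(-264)/8 = -3*(-11) = 33)
b(W) - 1*(-1733) = 33 - 1*(-1733) = 33 + 1733 = 1766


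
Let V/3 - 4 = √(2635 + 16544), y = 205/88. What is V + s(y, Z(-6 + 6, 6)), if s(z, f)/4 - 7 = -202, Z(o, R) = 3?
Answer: -768 + 9*√2131 ≈ -352.54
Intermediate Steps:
y = 205/88 (y = 205*(1/88) = 205/88 ≈ 2.3295)
s(z, f) = -780 (s(z, f) = 28 + 4*(-202) = 28 - 808 = -780)
V = 12 + 9*√2131 (V = 12 + 3*√(2635 + 16544) = 12 + 3*√19179 = 12 + 3*(3*√2131) = 12 + 9*√2131 ≈ 427.46)
V + s(y, Z(-6 + 6, 6)) = (12 + 9*√2131) - 780 = -768 + 9*√2131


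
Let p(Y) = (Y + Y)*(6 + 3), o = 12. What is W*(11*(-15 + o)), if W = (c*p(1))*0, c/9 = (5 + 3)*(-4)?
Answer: 0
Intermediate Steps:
p(Y) = 18*Y (p(Y) = (2*Y)*9 = 18*Y)
c = -288 (c = 9*((5 + 3)*(-4)) = 9*(8*(-4)) = 9*(-32) = -288)
W = 0 (W = -5184*0 = 0)
W*(11*(-15 + o)) = 0*(11*(-15 + 12)) = 0*(11*(-3)) = 0*(-33) = 0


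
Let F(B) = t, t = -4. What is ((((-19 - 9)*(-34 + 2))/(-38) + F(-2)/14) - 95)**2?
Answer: 249924481/17689 ≈ 14129.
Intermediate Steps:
F(B) = -4
((((-19 - 9)*(-34 + 2))/(-38) + F(-2)/14) - 95)**2 = ((((-19 - 9)*(-34 + 2))/(-38) - 4/14) - 95)**2 = ((-28*(-32)*(-1/38) - 4*1/14) - 95)**2 = ((896*(-1/38) - 2/7) - 95)**2 = ((-448/19 - 2/7) - 95)**2 = (-3174/133 - 95)**2 = (-15809/133)**2 = 249924481/17689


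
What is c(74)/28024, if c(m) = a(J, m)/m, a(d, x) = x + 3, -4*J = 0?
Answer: 77/2073776 ≈ 3.7130e-5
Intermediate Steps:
J = 0 (J = -1/4*0 = 0)
a(d, x) = 3 + x
c(m) = (3 + m)/m
c(74)/28024 = ((3 + 74)/74)/28024 = ((1/74)*77)*(1/28024) = (77/74)*(1/28024) = 77/2073776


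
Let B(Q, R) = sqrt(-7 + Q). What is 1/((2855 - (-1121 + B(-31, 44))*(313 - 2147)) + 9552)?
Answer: -107553/219792035483 - 1834*I*sqrt(38)/4176048674177 ≈ -4.8934e-7 - 2.7072e-9*I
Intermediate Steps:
1/((2855 - (-1121 + B(-31, 44))*(313 - 2147)) + 9552) = 1/((2855 - (-1121 + sqrt(-7 - 31))*(313 - 2147)) + 9552) = 1/((2855 - (-1121 + sqrt(-38))*(-1834)) + 9552) = 1/((2855 - (-1121 + I*sqrt(38))*(-1834)) + 9552) = 1/((2855 - (2055914 - 1834*I*sqrt(38))) + 9552) = 1/((2855 + (-2055914 + 1834*I*sqrt(38))) + 9552) = 1/((-2053059 + 1834*I*sqrt(38)) + 9552) = 1/(-2043507 + 1834*I*sqrt(38))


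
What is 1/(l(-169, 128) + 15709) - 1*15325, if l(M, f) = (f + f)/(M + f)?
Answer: -9866434184/643813 ≈ -15325.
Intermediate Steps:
l(M, f) = 2*f/(M + f) (l(M, f) = (2*f)/(M + f) = 2*f/(M + f))
1/(l(-169, 128) + 15709) - 1*15325 = 1/(2*128/(-169 + 128) + 15709) - 1*15325 = 1/(2*128/(-41) + 15709) - 15325 = 1/(2*128*(-1/41) + 15709) - 15325 = 1/(-256/41 + 15709) - 15325 = 1/(643813/41) - 15325 = 41/643813 - 15325 = -9866434184/643813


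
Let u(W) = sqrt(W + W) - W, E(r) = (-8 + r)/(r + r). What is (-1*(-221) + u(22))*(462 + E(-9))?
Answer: 1658267/18 + 8333*sqrt(11)/9 ≈ 95197.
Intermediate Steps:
E(r) = (-8 + r)/(2*r) (E(r) = (-8 + r)/((2*r)) = (-8 + r)*(1/(2*r)) = (-8 + r)/(2*r))
u(W) = -W + sqrt(2)*sqrt(W) (u(W) = sqrt(2*W) - W = sqrt(2)*sqrt(W) - W = -W + sqrt(2)*sqrt(W))
(-1*(-221) + u(22))*(462 + E(-9)) = (-1*(-221) + (-1*22 + sqrt(2)*sqrt(22)))*(462 + (1/2)*(-8 - 9)/(-9)) = (221 + (-22 + 2*sqrt(11)))*(462 + (1/2)*(-1/9)*(-17)) = (199 + 2*sqrt(11))*(462 + 17/18) = (199 + 2*sqrt(11))*(8333/18) = 1658267/18 + 8333*sqrt(11)/9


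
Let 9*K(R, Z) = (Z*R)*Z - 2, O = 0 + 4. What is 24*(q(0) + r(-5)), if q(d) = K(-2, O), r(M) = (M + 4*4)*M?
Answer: -4232/3 ≈ -1410.7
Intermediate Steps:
O = 4
K(R, Z) = -2/9 + R*Z²/9 (K(R, Z) = ((Z*R)*Z - 2)/9 = ((R*Z)*Z - 2)/9 = (R*Z² - 2)/9 = (-2 + R*Z²)/9 = -2/9 + R*Z²/9)
r(M) = M*(16 + M) (r(M) = (M + 16)*M = (16 + M)*M = M*(16 + M))
q(d) = -34/9 (q(d) = -2/9 + (⅑)*(-2)*4² = -2/9 + (⅑)*(-2)*16 = -2/9 - 32/9 = -34/9)
24*(q(0) + r(-5)) = 24*(-34/9 - 5*(16 - 5)) = 24*(-34/9 - 5*11) = 24*(-34/9 - 55) = 24*(-529/9) = -4232/3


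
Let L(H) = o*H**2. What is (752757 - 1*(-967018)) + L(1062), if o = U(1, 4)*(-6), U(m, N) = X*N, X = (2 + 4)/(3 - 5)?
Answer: 82924543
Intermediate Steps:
X = -3 (X = 6/(-2) = 6*(-1/2) = -3)
U(m, N) = -3*N
o = 72 (o = -3*4*(-6) = -12*(-6) = 72)
L(H) = 72*H**2
(752757 - 1*(-967018)) + L(1062) = (752757 - 1*(-967018)) + 72*1062**2 = (752757 + 967018) + 72*1127844 = 1719775 + 81204768 = 82924543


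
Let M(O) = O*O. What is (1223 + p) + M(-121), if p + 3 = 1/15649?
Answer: 248208790/15649 ≈ 15861.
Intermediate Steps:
p = -46946/15649 (p = -3 + 1/15649 = -46946/15649 ≈ -2.9999)
M(O) = O²
(1223 + p) + M(-121) = (1223 - 46946/15649) + (-121)² = 19091781/15649 + 14641 = 248208790/15649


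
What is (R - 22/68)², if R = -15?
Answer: 271441/1156 ≈ 234.81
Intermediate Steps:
(R - 22/68)² = (-15 - 22/68)² = (-15 - 22*1/68)² = (-15 - 11/34)² = (-521/34)² = 271441/1156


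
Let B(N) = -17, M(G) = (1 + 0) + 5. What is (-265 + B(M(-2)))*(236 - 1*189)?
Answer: -13254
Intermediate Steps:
M(G) = 6 (M(G) = 1 + 5 = 6)
(-265 + B(M(-2)))*(236 - 1*189) = (-265 - 17)*(236 - 1*189) = -282*(236 - 189) = -282*47 = -13254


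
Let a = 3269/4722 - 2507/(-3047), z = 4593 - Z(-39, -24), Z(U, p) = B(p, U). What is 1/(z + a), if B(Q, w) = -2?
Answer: 14387934/66134355427 ≈ 0.00021756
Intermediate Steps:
Z(U, p) = -2
z = 4595 (z = 4593 - 1*(-2) = 4593 + 2 = 4595)
a = 21798697/14387934 (a = 3269*(1/4722) - 2507*(-1/3047) = 3269/4722 + 2507/3047 = 21798697/14387934 ≈ 1.5151)
1/(z + a) = 1/(4595 + 21798697/14387934) = 1/(66134355427/14387934) = 14387934/66134355427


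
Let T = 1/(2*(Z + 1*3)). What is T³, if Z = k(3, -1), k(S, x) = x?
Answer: 1/64 ≈ 0.015625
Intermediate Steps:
Z = -1
T = ¼ (T = 1/(2*(-1 + 1*3)) = 1/(2*(-1 + 3)) = 1/(2*2) = 1/4 = ¼ ≈ 0.25000)
T³ = (¼)³ = 1/64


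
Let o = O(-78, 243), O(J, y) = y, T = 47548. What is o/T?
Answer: 243/47548 ≈ 0.0051106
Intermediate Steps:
o = 243
o/T = 243/47548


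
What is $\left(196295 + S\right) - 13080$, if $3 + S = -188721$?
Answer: $-5509$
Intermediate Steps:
$S = -188724$ ($S = -3 - 188721 = -188724$)
$\left(196295 + S\right) - 13080 = \left(196295 - 188724\right) - 13080 = 7571 - 13080 = -5509$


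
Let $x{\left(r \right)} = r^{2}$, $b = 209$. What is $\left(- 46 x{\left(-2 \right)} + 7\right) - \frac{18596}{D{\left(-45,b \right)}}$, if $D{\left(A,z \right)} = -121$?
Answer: $- \frac{2821}{121} \approx -23.314$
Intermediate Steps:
$\left(- 46 x{\left(-2 \right)} + 7\right) - \frac{18596}{D{\left(-45,b \right)}} = \left(- 46 \left(-2\right)^{2} + 7\right) - \frac{18596}{-121} = \left(\left(-46\right) 4 + 7\right) - - \frac{18596}{121} = \left(-184 + 7\right) + \frac{18596}{121} = -177 + \frac{18596}{121} = - \frac{2821}{121}$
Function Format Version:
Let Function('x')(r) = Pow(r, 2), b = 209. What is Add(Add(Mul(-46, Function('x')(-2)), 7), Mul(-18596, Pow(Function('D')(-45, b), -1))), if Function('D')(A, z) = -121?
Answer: Rational(-2821, 121) ≈ -23.314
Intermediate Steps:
Add(Add(Mul(-46, Function('x')(-2)), 7), Mul(-18596, Pow(Function('D')(-45, b), -1))) = Add(Add(Mul(-46, Pow(-2, 2)), 7), Mul(-18596, Pow(-121, -1))) = Add(Add(Mul(-46, 4), 7), Mul(-18596, Rational(-1, 121))) = Add(Add(-184, 7), Rational(18596, 121)) = Add(-177, Rational(18596, 121)) = Rational(-2821, 121)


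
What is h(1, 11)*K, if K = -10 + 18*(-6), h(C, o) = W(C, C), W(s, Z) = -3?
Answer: 354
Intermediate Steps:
h(C, o) = -3
K = -118 (K = -10 - 108 = -118)
h(1, 11)*K = -3*(-118) = 354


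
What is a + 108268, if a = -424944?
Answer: -316676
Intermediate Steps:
a + 108268 = -424944 + 108268 = -316676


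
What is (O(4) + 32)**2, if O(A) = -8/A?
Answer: 900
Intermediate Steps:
(O(4) + 32)**2 = (-8/4 + 32)**2 = (-8*1/4 + 32)**2 = (-2 + 32)**2 = 30**2 = 900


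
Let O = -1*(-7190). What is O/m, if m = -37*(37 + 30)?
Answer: -7190/2479 ≈ -2.9004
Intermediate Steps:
O = 7190
m = -2479 (m = -37*67 = -2479)
O/m = 7190/(-2479) = 7190*(-1/2479) = -7190/2479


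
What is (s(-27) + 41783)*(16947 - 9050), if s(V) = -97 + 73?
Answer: 329770823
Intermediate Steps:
s(V) = -24
(s(-27) + 41783)*(16947 - 9050) = (-24 + 41783)*(16947 - 9050) = 41759*7897 = 329770823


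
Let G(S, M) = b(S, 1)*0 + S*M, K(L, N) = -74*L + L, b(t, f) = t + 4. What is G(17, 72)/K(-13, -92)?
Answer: 1224/949 ≈ 1.2898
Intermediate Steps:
b(t, f) = 4 + t
K(L, N) = -73*L
G(S, M) = M*S (G(S, M) = (4 + S)*0 + S*M = 0 + M*S = M*S)
G(17, 72)/K(-13, -92) = (72*17)/((-73*(-13))) = 1224/949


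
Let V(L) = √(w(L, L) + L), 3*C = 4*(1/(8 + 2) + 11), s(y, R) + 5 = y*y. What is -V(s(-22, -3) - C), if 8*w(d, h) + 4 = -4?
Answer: -2*√2895/5 ≈ -21.522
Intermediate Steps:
w(d, h) = -1 (w(d, h) = -½ + (⅛)*(-4) = -½ - ½ = -1)
s(y, R) = -5 + y² (s(y, R) = -5 + y*y = -5 + y²)
C = 74/5 (C = (4*(1/(8 + 2) + 11))/3 = (4*(1/10 + 11))/3 = (4*(⅒ + 11))/3 = (4*(111/10))/3 = (⅓)*(222/5) = 74/5 ≈ 14.800)
V(L) = √(-1 + L)
-V(s(-22, -3) - C) = -√(-1 + ((-5 + (-22)²) - 1*74/5)) = -√(-1 + ((-5 + 484) - 74/5)) = -√(-1 + (479 - 74/5)) = -√(-1 + 2321/5) = -√(2316/5) = -2*√2895/5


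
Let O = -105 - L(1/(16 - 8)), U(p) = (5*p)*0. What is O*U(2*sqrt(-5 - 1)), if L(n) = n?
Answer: 0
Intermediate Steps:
U(p) = 0
O = -841/8 (O = -105 - 1/(16 - 8) = -105 - 1/8 = -841/8 ≈ -105.13)
O*U(2*sqrt(-5 - 1)) = -841/8*0 = 0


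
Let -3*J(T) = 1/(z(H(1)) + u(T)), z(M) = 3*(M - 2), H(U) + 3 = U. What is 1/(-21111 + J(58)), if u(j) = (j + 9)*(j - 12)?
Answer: -9210/194432311 ≈ -4.7369e-5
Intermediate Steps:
H(U) = -3 + U
z(M) = -6 + 3*M (z(M) = 3*(-2 + M) = -6 + 3*M)
u(j) = (-12 + j)*(9 + j) (u(j) = (9 + j)*(-12 + j) = (-12 + j)*(9 + j))
J(T) = -1/(3*(-120 + T² - 3*T)) (J(T) = -1/(3*((-6 + 3*(-3 + 1)) + (-108 + T² - 3*T))) = -1/(3*((-6 + 3*(-2)) + (-108 + T² - 3*T))) = -1/(3*((-6 - 6) + (-108 + T² - 3*T))) = -1/(3*(-12 + (-108 + T² - 3*T))) = -1/(3*(-120 + T² - 3*T)))
1/(-21111 + J(58)) = 1/(-21111 + 1/(3*(120 - 1*58² + 3*58))) = 1/(-21111 + 1/(3*(120 - 1*3364 + 174))) = 1/(-21111 + 1/(3*(120 - 3364 + 174))) = 1/(-21111 + (⅓)/(-3070)) = 1/(-21111 + (⅓)*(-1/3070)) = 1/(-21111 - 1/9210) = 1/(-194432311/9210) = -9210/194432311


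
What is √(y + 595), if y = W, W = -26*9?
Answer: 19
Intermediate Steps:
W = -234
y = -234
√(y + 595) = √(-234 + 595) = √361 = 19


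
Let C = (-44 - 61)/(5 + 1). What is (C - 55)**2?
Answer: 21025/4 ≈ 5256.3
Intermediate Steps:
C = -35/2 (C = -105/6 = -105*1/6 = -35/2 ≈ -17.500)
(C - 55)**2 = (-35/2 - 55)**2 = (-145/2)**2 = 21025/4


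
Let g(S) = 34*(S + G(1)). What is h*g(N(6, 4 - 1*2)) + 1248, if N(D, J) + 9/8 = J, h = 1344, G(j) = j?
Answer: 86928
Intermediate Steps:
N(D, J) = -9/8 + J
g(S) = 34 + 34*S (g(S) = 34*(S + 1) = 34*(1 + S) = 34 + 34*S)
h*g(N(6, 4 - 1*2)) + 1248 = 1344*(34 + 34*(-9/8 + (4 - 1*2))) + 1248 = 1344*(34 + 34*(-9/8 + (4 - 2))) + 1248 = 1344*(34 + 34*(-9/8 + 2)) + 1248 = 1344*(34 + 34*(7/8)) + 1248 = 1344*(34 + 119/4) + 1248 = 1344*(255/4) + 1248 = 85680 + 1248 = 86928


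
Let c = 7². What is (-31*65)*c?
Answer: -98735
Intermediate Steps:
c = 49
(-31*65)*c = -31*65*49 = -2015*49 = -98735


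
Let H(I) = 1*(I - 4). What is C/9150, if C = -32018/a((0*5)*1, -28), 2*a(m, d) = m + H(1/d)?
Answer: 896504/516975 ≈ 1.7341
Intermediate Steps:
H(I) = -4 + I (H(I) = 1*(-4 + I) = -4 + I)
a(m, d) = -2 + m/2 + 1/(2*d) (a(m, d) = (m + (-4 + 1/d))/2 = (-4 + m + 1/d)/2 = -2 + m/2 + 1/(2*d))
C = 1793008/113 (C = -32018/(-2 + ((0*5)*1)/2 + (½)/(-28)) = -32018/(-2 + (0*1)/2 + (½)*(-1/28)) = -32018/(-2 + (½)*0 - 1/56) = -32018/(-2 + 0 - 1/56) = -32018/(-113/56) = -32018*(-56/113) = 1793008/113 ≈ 15867.)
C/9150 = (1793008/113)/9150 = (1793008/113)*(1/9150) = 896504/516975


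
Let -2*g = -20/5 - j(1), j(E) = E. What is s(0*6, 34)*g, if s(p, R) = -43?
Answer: -215/2 ≈ -107.50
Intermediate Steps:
g = 5/2 (g = -(-20/5 - 1*1)/2 = -(-20*⅕ - 1)/2 = -(-4 - 1)/2 = -½*(-5) = 5/2 ≈ 2.5000)
s(0*6, 34)*g = -43*5/2 = -215/2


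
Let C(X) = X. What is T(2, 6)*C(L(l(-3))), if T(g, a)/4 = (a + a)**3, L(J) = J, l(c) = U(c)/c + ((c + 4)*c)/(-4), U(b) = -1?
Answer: 7488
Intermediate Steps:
l(c) = -1/c - c*(4 + c)/4 (l(c) = -1/c + ((c + 4)*c)/(-4) = -1/c + ((4 + c)*c)*(-1/4) = -1/c + (c*(4 + c))*(-1/4) = -1/c - c*(4 + c)/4)
T(g, a) = 32*a**3 (T(g, a) = 4*(a + a)**3 = 4*(2*a)**3 = 4*(8*a**3) = 32*a**3)
T(2, 6)*C(L(l(-3))) = (32*6**3)*(-1*(-3) - 1/(-3) - 1/4*(-3)**2) = (32*216)*(3 - 1*(-1/3) - 1/4*9) = 6912*(3 + 1/3 - 9/4) = 6912*(13/12) = 7488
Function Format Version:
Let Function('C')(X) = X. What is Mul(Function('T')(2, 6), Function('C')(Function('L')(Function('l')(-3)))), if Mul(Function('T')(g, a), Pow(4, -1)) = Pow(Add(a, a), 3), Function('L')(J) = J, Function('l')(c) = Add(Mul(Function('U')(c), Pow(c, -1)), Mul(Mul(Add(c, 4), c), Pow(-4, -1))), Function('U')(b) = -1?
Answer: 7488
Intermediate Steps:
Function('l')(c) = Add(Mul(-1, Pow(c, -1)), Mul(Rational(-1, 4), c, Add(4, c))) (Function('l')(c) = Add(Mul(-1, Pow(c, -1)), Mul(Mul(Add(c, 4), c), Pow(-4, -1))) = Add(Mul(-1, Pow(c, -1)), Mul(Mul(Add(4, c), c), Rational(-1, 4))) = Add(Mul(-1, Pow(c, -1)), Mul(Mul(c, Add(4, c)), Rational(-1, 4))) = Add(Mul(-1, Pow(c, -1)), Mul(Rational(-1, 4), c, Add(4, c))))
Function('T')(g, a) = Mul(32, Pow(a, 3)) (Function('T')(g, a) = Mul(4, Pow(Add(a, a), 3)) = Mul(4, Pow(Mul(2, a), 3)) = Mul(4, Mul(8, Pow(a, 3))) = Mul(32, Pow(a, 3)))
Mul(Function('T')(2, 6), Function('C')(Function('L')(Function('l')(-3)))) = Mul(Mul(32, Pow(6, 3)), Add(Mul(-1, -3), Mul(-1, Pow(-3, -1)), Mul(Rational(-1, 4), Pow(-3, 2)))) = Mul(Mul(32, 216), Add(3, Mul(-1, Rational(-1, 3)), Mul(Rational(-1, 4), 9))) = Mul(6912, Add(3, Rational(1, 3), Rational(-9, 4))) = Mul(6912, Rational(13, 12)) = 7488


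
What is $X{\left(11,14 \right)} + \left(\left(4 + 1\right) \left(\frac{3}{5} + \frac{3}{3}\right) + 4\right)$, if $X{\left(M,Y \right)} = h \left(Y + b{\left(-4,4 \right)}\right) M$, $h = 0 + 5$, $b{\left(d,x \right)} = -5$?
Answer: $507$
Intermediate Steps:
$h = 5$
$X{\left(M,Y \right)} = M \left(-25 + 5 Y\right)$ ($X{\left(M,Y \right)} = 5 \left(Y - 5\right) M = 5 \left(-5 + Y\right) M = \left(-25 + 5 Y\right) M = M \left(-25 + 5 Y\right)$)
$X{\left(11,14 \right)} + \left(\left(4 + 1\right) \left(\frac{3}{5} + \frac{3}{3}\right) + 4\right) = 5 \cdot 11 \left(-5 + 14\right) + \left(\left(4 + 1\right) \left(\frac{3}{5} + \frac{3}{3}\right) + 4\right) = 5 \cdot 11 \cdot 9 + \left(5 \left(3 \cdot \frac{1}{5} + 3 \cdot \frac{1}{3}\right) + 4\right) = 495 + \left(5 \left(\frac{3}{5} + 1\right) + 4\right) = 495 + \left(5 \cdot \frac{8}{5} + 4\right) = 495 + \left(8 + 4\right) = 495 + 12 = 507$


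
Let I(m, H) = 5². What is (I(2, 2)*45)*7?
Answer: 7875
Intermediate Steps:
I(m, H) = 25
(I(2, 2)*45)*7 = (25*45)*7 = 1125*7 = 7875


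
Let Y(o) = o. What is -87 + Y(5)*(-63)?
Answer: -402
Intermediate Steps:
-87 + Y(5)*(-63) = -87 + 5*(-63) = -87 - 315 = -402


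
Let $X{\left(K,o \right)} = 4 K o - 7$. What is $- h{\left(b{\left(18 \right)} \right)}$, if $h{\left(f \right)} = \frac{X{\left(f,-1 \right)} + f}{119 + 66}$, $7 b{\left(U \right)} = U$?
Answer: $\frac{103}{1295} \approx 0.079537$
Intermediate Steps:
$X{\left(K,o \right)} = -7 + 4 K o$ ($X{\left(K,o \right)} = 4 K o - 7 = -7 + 4 K o$)
$b{\left(U \right)} = \frac{U}{7}$
$h{\left(f \right)} = - \frac{7}{185} - \frac{3 f}{185}$ ($h{\left(f \right)} = \frac{\left(-7 + 4 f \left(-1\right)\right) + f}{119 + 66} = \frac{\left(-7 - 4 f\right) + f}{185} = \left(-7 - 3 f\right) \frac{1}{185} = - \frac{7}{185} - \frac{3 f}{185}$)
$- h{\left(b{\left(18 \right)} \right)} = - (- \frac{7}{185} - \frac{3 \cdot \frac{1}{7} \cdot 18}{185}) = - (- \frac{7}{185} - \frac{54}{1295}) = \left(-1\right) \left(- \frac{103}{1295}\right) = \frac{103}{1295}$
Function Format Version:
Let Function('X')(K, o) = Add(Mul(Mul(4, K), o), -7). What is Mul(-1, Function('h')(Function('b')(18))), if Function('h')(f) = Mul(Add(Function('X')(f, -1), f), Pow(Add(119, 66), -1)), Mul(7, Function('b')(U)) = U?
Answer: Rational(103, 1295) ≈ 0.079537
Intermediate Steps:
Function('X')(K, o) = Add(-7, Mul(4, K, o)) (Function('X')(K, o) = Add(Mul(4, K, o), -7) = Add(-7, Mul(4, K, o)))
Function('b')(U) = Mul(Rational(1, 7), U)
Function('h')(f) = Add(Rational(-7, 185), Mul(Rational(-3, 185), f)) (Function('h')(f) = Mul(Add(Add(-7, Mul(4, f, -1)), f), Pow(Add(119, 66), -1)) = Mul(Add(Add(-7, Mul(-4, f)), f), Pow(185, -1)) = Mul(Add(-7, Mul(-3, f)), Rational(1, 185)) = Add(Rational(-7, 185), Mul(Rational(-3, 185), f)))
Mul(-1, Function('h')(Function('b')(18))) = Mul(-1, Add(Rational(-7, 185), Mul(Rational(-3, 185), Mul(Rational(1, 7), 18)))) = Mul(-1, Add(Rational(-7, 185), Mul(Rational(-3, 185), Rational(18, 7)))) = Mul(-1, Add(Rational(-7, 185), Rational(-54, 1295))) = Mul(-1, Rational(-103, 1295)) = Rational(103, 1295)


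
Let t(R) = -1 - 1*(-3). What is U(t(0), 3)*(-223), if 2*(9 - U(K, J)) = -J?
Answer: -4683/2 ≈ -2341.5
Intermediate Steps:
t(R) = 2 (t(R) = -1 + 3 = 2)
U(K, J) = 9 + J/2 (U(K, J) = 9 - (-1)*J/2 = 9 + J/2)
U(t(0), 3)*(-223) = (9 + (½)*3)*(-223) = (9 + 3/2)*(-223) = (21/2)*(-223) = -4683/2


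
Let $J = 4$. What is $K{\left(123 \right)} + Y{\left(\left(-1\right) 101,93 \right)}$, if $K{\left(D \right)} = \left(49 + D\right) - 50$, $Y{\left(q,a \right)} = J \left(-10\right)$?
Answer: $82$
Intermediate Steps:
$Y{\left(q,a \right)} = -40$ ($Y{\left(q,a \right)} = 4 \left(-10\right) = -40$)
$K{\left(D \right)} = -1 + D$
$K{\left(123 \right)} + Y{\left(\left(-1\right) 101,93 \right)} = \left(-1 + 123\right) - 40 = 122 - 40 = 82$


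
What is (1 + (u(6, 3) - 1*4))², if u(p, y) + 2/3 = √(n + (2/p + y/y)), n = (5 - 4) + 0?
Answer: (11 - √21)²/9 ≈ 4.5759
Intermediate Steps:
n = 1 (n = 1 + 0 = 1)
u(p, y) = -⅔ + √(2 + 2/p) (u(p, y) = -⅔ + √(1 + (2/p + y/y)) = -⅔ + √(1 + (2/p + 1)) = -⅔ + √(1 + (1 + 2/p)) = -⅔ + √(2 + 2/p))
(1 + (u(6, 3) - 1*4))² = (1 + ((-⅔ + √(2 + 2/6)) - 1*4))² = (1 + ((-⅔ + √(2 + 2*(⅙))) - 4))² = (1 + ((-⅔ + √(2 + ⅓)) - 4))² = (1 + ((-⅔ + √(7/3)) - 4))² = (1 + ((-⅔ + √21/3) - 4))² = (1 + (-14/3 + √21/3))² = (-11/3 + √21/3)²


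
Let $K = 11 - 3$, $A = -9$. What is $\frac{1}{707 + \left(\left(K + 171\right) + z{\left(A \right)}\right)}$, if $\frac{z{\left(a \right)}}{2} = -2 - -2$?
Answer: $\frac{1}{886} \approx 0.0011287$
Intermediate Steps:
$K = 8$ ($K = 11 - 3 = 8$)
$z{\left(a \right)} = 0$ ($z{\left(a \right)} = 2 \left(-2 - -2\right) = 2 \left(-2 + 2\right) = 2 \cdot 0 = 0$)
$\frac{1}{707 + \left(\left(K + 171\right) + z{\left(A \right)}\right)} = \frac{1}{707 + \left(\left(8 + 171\right) + 0\right)} = \frac{1}{707 + \left(179 + 0\right)} = \frac{1}{707 + 179} = \frac{1}{886}$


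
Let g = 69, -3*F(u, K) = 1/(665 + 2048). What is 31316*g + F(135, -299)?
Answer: 17586783755/8139 ≈ 2.1608e+6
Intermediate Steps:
F(u, K) = -1/8139 (F(u, K) = -1/(3*(665 + 2048)) = -⅓/2713 = -⅓*1/2713 = -1/8139)
31316*g + F(135, -299) = 31316*69 - 1/8139 = 2160804 - 1/8139 = 17586783755/8139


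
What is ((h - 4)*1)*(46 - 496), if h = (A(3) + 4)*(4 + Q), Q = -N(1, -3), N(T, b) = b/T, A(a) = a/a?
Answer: -13950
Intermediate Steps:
A(a) = 1
Q = 3 (Q = -(-3)/1 = -(-3) = -1*(-3) = 3)
h = 35 (h = (1 + 4)*(4 + 3) = 5*7 = 35)
((h - 4)*1)*(46 - 496) = ((35 - 4)*1)*(46 - 496) = (31*1)*(-450) = 31*(-450) = -13950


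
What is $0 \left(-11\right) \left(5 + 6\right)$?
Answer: $0$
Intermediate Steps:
$0 \left(-11\right) \left(5 + 6\right) = 0 \cdot 11 = 0$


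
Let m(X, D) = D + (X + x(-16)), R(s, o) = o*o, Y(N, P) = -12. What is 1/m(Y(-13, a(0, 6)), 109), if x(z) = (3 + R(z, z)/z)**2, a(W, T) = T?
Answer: 1/266 ≈ 0.0037594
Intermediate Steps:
R(s, o) = o**2
x(z) = (3 + z)**2 (x(z) = (3 + z**2/z)**2 = (3 + z)**2)
m(X, D) = 169 + D + X (m(X, D) = D + (X + (3 - 16)**2) = D + (X + (-13)**2) = D + (X + 169) = D + (169 + X) = 169 + D + X)
1/m(Y(-13, a(0, 6)), 109) = 1/(169 + 109 - 12) = 1/266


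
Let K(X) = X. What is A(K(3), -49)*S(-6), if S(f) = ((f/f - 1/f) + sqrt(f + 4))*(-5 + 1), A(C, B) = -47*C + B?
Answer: 2660/3 + 760*I*sqrt(2) ≈ 886.67 + 1074.8*I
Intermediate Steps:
A(C, B) = B - 47*C
S(f) = -4 - 4*sqrt(4 + f) + 4/f (S(f) = ((1 - 1/f) + sqrt(4 + f))*(-4) = (1 + sqrt(4 + f) - 1/f)*(-4) = -4 - 4*sqrt(4 + f) + 4/f)
A(K(3), -49)*S(-6) = (-49 - 47*3)*(-4 - 4*sqrt(4 - 6) + 4/(-6)) = (-49 - 141)*(-4 - 4*I*sqrt(2) + 4*(-1/6)) = -190*(-4 - 4*I*sqrt(2) - 2/3) = -190*(-14/3 - 4*I*sqrt(2)) = 2660/3 + 760*I*sqrt(2)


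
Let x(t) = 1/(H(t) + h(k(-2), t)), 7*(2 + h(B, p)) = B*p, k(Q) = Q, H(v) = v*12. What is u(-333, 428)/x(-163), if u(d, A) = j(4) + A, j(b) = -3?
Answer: -5686500/7 ≈ -8.1236e+5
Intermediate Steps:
H(v) = 12*v
u(d, A) = -3 + A
h(B, p) = -2 + B*p/7 (h(B, p) = -2 + (B*p)/7 = -2 + B*p/7)
x(t) = 1/(-2 + 82*t/7) (x(t) = 1/(12*t + (-2 + (⅐)*(-2)*t)) = 1/(12*t + (-2 - 2*t/7)) = 1/(-2 + 82*t/7))
u(-333, 428)/x(-163) = (-3 + 428)/((7/(2*(-7 + 41*(-163))))) = 425/((7/(2*(-7 - 6683)))) = 425/(((7/2)/(-6690))) = 425/(((7/2)*(-1/6690))) = 425/(-7/13380) = 425*(-13380/7) = -5686500/7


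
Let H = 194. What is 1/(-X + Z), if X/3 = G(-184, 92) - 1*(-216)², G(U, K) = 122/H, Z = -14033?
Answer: 97/12215512 ≈ 7.9407e-6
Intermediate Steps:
G(U, K) = 61/97 (G(U, K) = 122/194 = 122*(1/194) = 61/97)
X = -13576713/97 (X = 3*(61/97 - 1*(-216)²) = 3*(61/97 - 1*46656) = 3*(61/97 - 46656) = 3*(-4525571/97) = -13576713/97 ≈ -1.3997e+5)
1/(-X + Z) = 1/(-1*(-13576713/97) - 14033) = 1/(13576713/97 - 14033) = 1/(12215512/97) = 97/12215512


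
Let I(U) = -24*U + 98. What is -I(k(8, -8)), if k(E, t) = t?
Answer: -290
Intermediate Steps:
I(U) = 98 - 24*U
-I(k(8, -8)) = -(98 - 24*(-8)) = -(98 + 192) = -1*290 = -290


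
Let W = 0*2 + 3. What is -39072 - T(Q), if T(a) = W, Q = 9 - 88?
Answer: -39075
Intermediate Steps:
Q = -79
W = 3 (W = 0 + 3 = 3)
T(a) = 3
-39072 - T(Q) = -39072 - 1*3 = -39072 - 3 = -39075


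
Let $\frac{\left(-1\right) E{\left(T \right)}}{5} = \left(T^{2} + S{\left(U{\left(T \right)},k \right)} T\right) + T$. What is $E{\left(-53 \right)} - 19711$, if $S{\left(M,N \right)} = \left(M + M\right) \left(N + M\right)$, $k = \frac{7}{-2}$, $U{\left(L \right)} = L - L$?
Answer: $-33491$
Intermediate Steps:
$U{\left(L \right)} = 0$
$k = - \frac{7}{2}$ ($k = 7 \left(- \frac{1}{2}\right) = - \frac{7}{2} \approx -3.5$)
$S{\left(M,N \right)} = 2 M \left(M + N\right)$
$E{\left(T \right)} = - 5 T - 5 T^{2}$ ($E{\left(T \right)} = - 5 \left(\left(T^{2} + 2 \cdot 0 \left(0 - \frac{7}{2}\right) T\right) + T\right) = - 5 \left(\left(T^{2} + 2 \cdot 0 \left(- \frac{7}{2}\right) T\right) + T\right) = - 5 \left(\left(T^{2} + 0 T\right) + T\right) = - 5 \left(\left(T^{2} + 0\right) + T\right) = - 5 \left(T^{2} + T\right) = - 5 \left(T + T^{2}\right) = - 5 T - 5 T^{2}$)
$E{\left(-53 \right)} - 19711 = \left(-5\right) \left(-53\right) \left(1 - 53\right) - 19711 = \left(-5\right) \left(-53\right) \left(-52\right) - 19711 = -13780 - 19711 = -33491$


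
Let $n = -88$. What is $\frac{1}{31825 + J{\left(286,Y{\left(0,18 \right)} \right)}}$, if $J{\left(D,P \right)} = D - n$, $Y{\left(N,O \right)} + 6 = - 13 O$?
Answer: $\frac{1}{32199} \approx 3.1057 \cdot 10^{-5}$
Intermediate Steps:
$Y{\left(N,O \right)} = -6 - 13 O$
$J{\left(D,P \right)} = 88 + D$ ($J{\left(D,P \right)} = D - -88 = D + 88 = 88 + D$)
$\frac{1}{31825 + J{\left(286,Y{\left(0,18 \right)} \right)}} = \frac{1}{31825 + \left(88 + 286\right)} = \frac{1}{31825 + 374} = \frac{1}{32199}$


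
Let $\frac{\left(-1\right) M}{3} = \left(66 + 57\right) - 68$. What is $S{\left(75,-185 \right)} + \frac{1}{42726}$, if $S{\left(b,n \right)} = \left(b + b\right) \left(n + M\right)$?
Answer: $- \frac{2243114999}{42726} \approx -52500.0$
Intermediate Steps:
$M = -165$ ($M = - 3 \left(\left(66 + 57\right) - 68\right) = - 3 \left(123 - 68\right) = \left(-3\right) 55 = -165$)
$S{\left(b,n \right)} = 2 b \left(-165 + n\right)$ ($S{\left(b,n \right)} = \left(b + b\right) \left(n - 165\right) = 2 b \left(-165 + n\right)$)
$S{\left(75,-185 \right)} + \frac{1}{42726} = 2 \cdot 75 \left(-165 - 185\right) + \frac{1}{42726} = 2 \cdot 75 \left(-350\right) + \frac{1}{42726} = -52500 + \frac{1}{42726} = - \frac{2243114999}{42726}$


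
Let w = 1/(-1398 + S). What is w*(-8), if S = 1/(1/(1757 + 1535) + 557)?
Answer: 7334580/1281716209 ≈ 0.0057225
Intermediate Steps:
S = 3292/1833645 (S = 1/(1/3292 + 557) = 1/(1833645/3292) = 3292/1833645 ≈ 0.0017953)
w = -1833645/2563432418 (w = 1/(-1398 + 3292/1833645) = 1/(-2563432418/1833645) = -1833645/2563432418 ≈ -0.00071531)
w*(-8) = -1833645/2563432418*(-8) = 7334580/1281716209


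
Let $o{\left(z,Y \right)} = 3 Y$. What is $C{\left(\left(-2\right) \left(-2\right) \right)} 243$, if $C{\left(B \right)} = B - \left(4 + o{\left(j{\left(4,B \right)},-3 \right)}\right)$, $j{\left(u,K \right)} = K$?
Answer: $2187$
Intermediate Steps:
$C{\left(B \right)} = 5 + B$ ($C{\left(B \right)} = B - \left(4 + 3 \left(-3\right)\right) = B - -5 = B + \left(-4 + 9\right) = B + 5 = 5 + B$)
$C{\left(\left(-2\right) \left(-2\right) \right)} 243 = \left(5 - -4\right) 243 = \left(5 + 4\right) 243 = 9 \cdot 243 = 2187$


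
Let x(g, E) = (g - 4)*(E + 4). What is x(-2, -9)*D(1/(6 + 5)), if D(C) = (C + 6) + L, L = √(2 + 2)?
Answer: 2670/11 ≈ 242.73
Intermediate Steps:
L = 2 (L = √4 = 2)
D(C) = 8 + C (D(C) = (C + 6) + 2 = (6 + C) + 2 = 8 + C)
x(g, E) = (-4 + g)*(4 + E)
x(-2, -9)*D(1/(6 + 5)) = (-16 - 4*(-9) + 4*(-2) - 9*(-2))*(8 + 1/(6 + 5)) = (-16 + 36 - 8 + 18)*(8 + 1/11) = 30*(8 + 1/11) = 30*(89/11) = 2670/11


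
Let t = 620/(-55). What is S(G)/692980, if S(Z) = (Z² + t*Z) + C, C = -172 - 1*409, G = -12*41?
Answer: 2717321/7622780 ≈ 0.35647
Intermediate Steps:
G = -492
C = -581 (C = -172 - 409 = -581)
t = -124/11 (t = 620*(-1/55) = -124/11 ≈ -11.273)
S(Z) = -581 + Z² - 124*Z/11 (S(Z) = (Z² - 124*Z/11) - 581 = -581 + Z² - 124*Z/11)
S(G)/692980 = (-581 + (-492)² - 124/11*(-492))/692980 = (-581 + 242064 + 61008/11)*(1/692980) = (2717321/11)*(1/692980) = 2717321/7622780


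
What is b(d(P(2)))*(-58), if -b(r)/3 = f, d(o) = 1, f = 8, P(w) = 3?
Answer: 1392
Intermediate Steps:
b(r) = -24 (b(r) = -3*8 = -24)
b(d(P(2)))*(-58) = -24*(-58) = 1392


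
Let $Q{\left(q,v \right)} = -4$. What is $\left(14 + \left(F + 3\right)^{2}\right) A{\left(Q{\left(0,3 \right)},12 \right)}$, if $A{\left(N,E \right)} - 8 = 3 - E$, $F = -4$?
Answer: $-15$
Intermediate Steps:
$A{\left(N,E \right)} = 11 - E$ ($A{\left(N,E \right)} = 8 - \left(-3 + E\right) = 11 - E$)
$\left(14 + \left(F + 3\right)^{2}\right) A{\left(Q{\left(0,3 \right)},12 \right)} = \left(14 + \left(-4 + 3\right)^{2}\right) \left(11 - 12\right) = \left(14 + \left(-1\right)^{2}\right) \left(11 - 12\right) = \left(14 + 1\right) \left(-1\right) = 15 \left(-1\right) = -15$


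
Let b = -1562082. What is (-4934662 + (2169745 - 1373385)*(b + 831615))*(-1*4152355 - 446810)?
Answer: 2675424584102157030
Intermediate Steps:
(-4934662 + (2169745 - 1373385)*(b + 831615))*(-1*4152355 - 446810) = (-4934662 + (2169745 - 1373385)*(-1562082 + 831615))*(-1*4152355 - 446810) = (-4934662 + 796360*(-730467))*(-4152355 - 446810) = (-4934662 - 581714700120)*(-4599165) = -581719634782*(-4599165) = 2675424584102157030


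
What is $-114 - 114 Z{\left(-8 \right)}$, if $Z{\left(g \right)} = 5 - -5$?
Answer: $-1254$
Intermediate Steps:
$Z{\left(g \right)} = 10$ ($Z{\left(g \right)} = 5 + 5 = 10$)
$-114 - 114 Z{\left(-8 \right)} = -114 - 1140 = -1254$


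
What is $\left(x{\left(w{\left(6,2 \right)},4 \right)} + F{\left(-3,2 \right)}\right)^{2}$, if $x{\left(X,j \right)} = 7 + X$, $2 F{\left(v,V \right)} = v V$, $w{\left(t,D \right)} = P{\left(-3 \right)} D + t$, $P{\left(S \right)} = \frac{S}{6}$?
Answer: $81$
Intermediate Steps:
$P{\left(S \right)} = \frac{S}{6}$ ($P{\left(S \right)} = S \frac{1}{6} = \frac{S}{6}$)
$w{\left(t,D \right)} = t - \frac{D}{2}$ ($w{\left(t,D \right)} = \frac{1}{6} \left(-3\right) D + t = - \frac{D}{2} + t = t - \frac{D}{2}$)
$F{\left(v,V \right)} = \frac{V v}{2}$ ($F{\left(v,V \right)} = \frac{v V}{2} = \frac{V v}{2}$)
$\left(x{\left(w{\left(6,2 \right)},4 \right)} + F{\left(-3,2 \right)}\right)^{2} = \left(\left(7 + \left(6 - 1\right)\right) + \frac{1}{2} \cdot 2 \left(-3\right)\right)^{2} = \left(\left(7 + \left(6 - 1\right)\right) - 3\right)^{2} = \left(\left(7 + 5\right) - 3\right)^{2} = \left(12 - 3\right)^{2} = 9^{2} = 81$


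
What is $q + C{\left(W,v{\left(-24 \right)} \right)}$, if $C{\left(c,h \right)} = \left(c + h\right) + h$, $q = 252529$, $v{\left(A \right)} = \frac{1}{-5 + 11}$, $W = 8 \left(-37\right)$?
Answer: $\frac{756700}{3} \approx 2.5223 \cdot 10^{5}$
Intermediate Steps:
$W = -296$
$v{\left(A \right)} = \frac{1}{6}$
$C{\left(c,h \right)} = c + 2 h$
$q + C{\left(W,v{\left(-24 \right)} \right)} = 252529 + \left(-296 + 2 \cdot \frac{1}{6}\right) = 252529 + \left(-296 + \frac{1}{3}\right) = 252529 - \frac{887}{3} = \frac{756700}{3}$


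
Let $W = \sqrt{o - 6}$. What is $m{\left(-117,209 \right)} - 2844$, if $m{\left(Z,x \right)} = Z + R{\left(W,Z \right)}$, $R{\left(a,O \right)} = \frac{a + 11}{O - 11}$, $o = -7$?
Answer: $- \frac{379019}{128} - \frac{i \sqrt{13}}{128} \approx -2961.1 - 0.028168 i$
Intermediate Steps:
$W = i \sqrt{13}$ ($W = \sqrt{-7 - 6} = \sqrt{-13} = i \sqrt{13} \approx 3.6056 i$)
$R{\left(a,O \right)} = \frac{11 + a}{-11 + O}$
$m{\left(Z,x \right)} = Z + \frac{11 + i \sqrt{13}}{-11 + Z}$
$m{\left(-117,209 \right)} - 2844 = \frac{11 + i \sqrt{13} - 117 \left(-11 - 117\right)}{-11 - 117} - 2844 = \frac{11 + i \sqrt{13} - -14976}{-128} - 2844 = - \frac{11 + i \sqrt{13} + 14976}{128} - 2844 = - \frac{14987 + i \sqrt{13}}{128} - 2844 = \left(- \frac{14987}{128} - \frac{i \sqrt{13}}{128}\right) - 2844 = - \frac{379019}{128} - \frac{i \sqrt{13}}{128}$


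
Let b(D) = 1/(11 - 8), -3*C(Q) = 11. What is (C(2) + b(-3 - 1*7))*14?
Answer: -140/3 ≈ -46.667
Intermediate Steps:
C(Q) = -11/3 (C(Q) = -⅓*11 = -11/3)
b(D) = ⅓ (b(D) = 1/3 = ⅓)
(C(2) + b(-3 - 1*7))*14 = (-11/3 + ⅓)*14 = -10/3*14 = -140/3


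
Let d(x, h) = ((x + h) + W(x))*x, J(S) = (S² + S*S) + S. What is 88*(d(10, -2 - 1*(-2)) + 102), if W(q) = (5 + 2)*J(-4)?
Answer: 190256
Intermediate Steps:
J(S) = S + 2*S² (J(S) = (S² + S²) + S = 2*S² + S = S + 2*S²)
W(q) = 196 (W(q) = (5 + 2)*(-4*(1 + 2*(-4))) = 7*(-4*(1 - 8)) = 7*(-4*(-7)) = 7*28 = 196)
d(x, h) = x*(196 + h + x) (d(x, h) = ((x + h) + 196)*x = ((h + x) + 196)*x = (196 + h + x)*x = x*(196 + h + x))
88*(d(10, -2 - 1*(-2)) + 102) = 88*(10*(196 + (-2 - 1*(-2)) + 10) + 102) = 88*(10*(196 + (-2 + 2) + 10) + 102) = 88*(10*(196 + 0 + 10) + 102) = 88*(10*206 + 102) = 88*(2060 + 102) = 88*2162 = 190256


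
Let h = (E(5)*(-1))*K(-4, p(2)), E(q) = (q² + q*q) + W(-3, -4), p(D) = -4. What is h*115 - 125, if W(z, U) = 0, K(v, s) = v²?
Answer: -92125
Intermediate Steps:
E(q) = 2*q² (E(q) = (q² + q*q) + 0 = (q² + q²) + 0 = 2*q² + 0 = 2*q²)
h = -800 (h = ((2*5²)*(-1))*(-4)² = ((2*25)*(-1))*16 = (50*(-1))*16 = -50*16 = -800)
h*115 - 125 = -800*115 - 125 = -92000 - 125 = -92125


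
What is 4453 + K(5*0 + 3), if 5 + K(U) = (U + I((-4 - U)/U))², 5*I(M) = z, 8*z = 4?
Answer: 445761/100 ≈ 4457.6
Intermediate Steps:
z = ½ (z = (⅛)*4 = ½ ≈ 0.50000)
I(M) = ⅒ (I(M) = (⅕)*(½) = ⅒)
K(U) = -5 + (⅒ + U)² (K(U) = -5 + (U + ⅒)² = -5 + (⅒ + U)²)
4453 + K(5*0 + 3) = 4453 + (-5 + (1 + 10*(5*0 + 3))²/100) = 4453 + (-5 + (1 + 10*(0 + 3))²/100) = 4453 + (-5 + (1 + 10*3)²/100) = 4453 + (-5 + (1 + 30)²/100) = 4453 + (-5 + (1/100)*31²) = 4453 + (-5 + (1/100)*961) = 4453 + (-5 + 961/100) = 4453 + 461/100 = 445761/100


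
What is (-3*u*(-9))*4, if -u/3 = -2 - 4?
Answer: 1944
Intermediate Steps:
u = 18 (u = -3*(-2 - 4) = -3*(-6) = 18)
(-3*u*(-9))*4 = (-3*18*(-9))*4 = -54*(-9)*4 = 486*4 = 1944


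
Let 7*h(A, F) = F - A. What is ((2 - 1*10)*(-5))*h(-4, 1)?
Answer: 200/7 ≈ 28.571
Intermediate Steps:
h(A, F) = -A/7 + F/7 (h(A, F) = (F - A)/7 = -A/7 + F/7)
((2 - 1*10)*(-5))*h(-4, 1) = ((2 - 1*10)*(-5))*(-⅐*(-4) + (⅐)*1) = ((2 - 10)*(-5))*(4/7 + ⅐) = -8*(-5)*(5/7) = 40*(5/7) = 200/7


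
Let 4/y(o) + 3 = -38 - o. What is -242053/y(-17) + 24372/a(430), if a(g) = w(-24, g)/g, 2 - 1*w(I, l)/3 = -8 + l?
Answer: 10108004/7 ≈ 1.4440e+6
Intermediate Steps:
w(I, l) = 30 - 3*l (w(I, l) = 6 - 3*(-8 + l) = 6 + (24 - 3*l) = 30 - 3*l)
y(o) = 4/(-41 - o) (y(o) = 4/(-3 + (-38 - o)) = 4/(-41 - o))
a(g) = (30 - 3*g)/g
-242053/y(-17) + 24372/a(430) = -242053/((-4/(41 - 17))) + 24372/(-3 + 30/430) = -242053/((-4/24)) + 24372/(-3 + 30*(1/430)) = -242053/((-4*1/24)) + 24372/(-3 + 3/43) = -242053/(-⅙) + 24372/(-126/43) = -242053*(-6) + 24372*(-43/126) = 1452318 - 58222/7 = 10108004/7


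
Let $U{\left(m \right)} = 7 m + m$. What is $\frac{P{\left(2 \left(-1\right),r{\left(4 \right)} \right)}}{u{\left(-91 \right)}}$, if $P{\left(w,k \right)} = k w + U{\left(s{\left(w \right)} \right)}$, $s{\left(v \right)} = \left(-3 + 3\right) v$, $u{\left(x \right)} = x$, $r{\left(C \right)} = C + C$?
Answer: $\frac{16}{91} \approx 0.17582$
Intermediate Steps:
$r{\left(C \right)} = 2 C$
$s{\left(v \right)} = 0$ ($s{\left(v \right)} = 0 v = 0$)
$U{\left(m \right)} = 8 m$
$P{\left(w,k \right)} = k w$ ($P{\left(w,k \right)} = k w + 8 \cdot 0 = k w + 0 = k w$)
$\frac{P{\left(2 \left(-1\right),r{\left(4 \right)} \right)}}{u{\left(-91 \right)}} = \frac{2 \cdot 4 \cdot 2 \left(-1\right)}{-91} = 8 \left(-2\right) \left(- \frac{1}{91}\right) = \left(-16\right) \left(- \frac{1}{91}\right) = \frac{16}{91}$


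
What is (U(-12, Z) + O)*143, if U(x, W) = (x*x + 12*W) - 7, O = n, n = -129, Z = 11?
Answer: 20020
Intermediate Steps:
O = -129
U(x, W) = -7 + x² + 12*W (U(x, W) = (x² + 12*W) - 7 = -7 + x² + 12*W)
(U(-12, Z) + O)*143 = ((-7 + (-12)² + 12*11) - 129)*143 = ((-7 + 144 + 132) - 129)*143 = (269 - 129)*143 = 140*143 = 20020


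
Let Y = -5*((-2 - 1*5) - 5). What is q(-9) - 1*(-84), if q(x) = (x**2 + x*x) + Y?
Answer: 306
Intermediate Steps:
Y = 60 (Y = -5*((-2 - 5) - 5) = -5*(-7 - 5) = -5*(-12) = 60)
q(x) = 60 + 2*x**2 (q(x) = (x**2 + x*x) + 60 = (x**2 + x**2) + 60 = 2*x**2 + 60 = 60 + 2*x**2)
q(-9) - 1*(-84) = (60 + 2*(-9)**2) - 1*(-84) = (60 + 2*81) + 84 = (60 + 162) + 84 = 222 + 84 = 306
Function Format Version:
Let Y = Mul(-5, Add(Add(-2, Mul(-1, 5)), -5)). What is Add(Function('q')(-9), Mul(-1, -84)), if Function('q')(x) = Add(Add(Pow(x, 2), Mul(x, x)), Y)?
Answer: 306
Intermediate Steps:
Y = 60 (Y = Mul(-5, Add(Add(-2, -5), -5)) = Mul(-5, Add(-7, -5)) = Mul(-5, -12) = 60)
Function('q')(x) = Add(60, Mul(2, Pow(x, 2))) (Function('q')(x) = Add(Add(Pow(x, 2), Mul(x, x)), 60) = Add(Add(Pow(x, 2), Pow(x, 2)), 60) = Add(Mul(2, Pow(x, 2)), 60) = Add(60, Mul(2, Pow(x, 2))))
Add(Function('q')(-9), Mul(-1, -84)) = Add(Add(60, Mul(2, Pow(-9, 2))), Mul(-1, -84)) = Add(Add(60, Mul(2, 81)), 84) = Add(Add(60, 162), 84) = Add(222, 84) = 306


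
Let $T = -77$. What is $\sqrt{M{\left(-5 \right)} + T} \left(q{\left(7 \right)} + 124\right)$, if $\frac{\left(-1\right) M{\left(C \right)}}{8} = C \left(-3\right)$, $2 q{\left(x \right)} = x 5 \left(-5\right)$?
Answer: $\frac{73 i \sqrt{197}}{2} \approx 512.3 i$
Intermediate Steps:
$q{\left(x \right)} = - \frac{25 x}{2}$ ($q{\left(x \right)} = \frac{x 5 \left(-5\right)}{2} = \frac{5 x \left(-5\right)}{2} = \frac{\left(-25\right) x}{2} = - \frac{25 x}{2}$)
$M{\left(C \right)} = 24 C$ ($M{\left(C \right)} = - 8 C \left(-3\right) = - 8 \left(- 3 C\right) = 24 C$)
$\sqrt{M{\left(-5 \right)} + T} \left(q{\left(7 \right)} + 124\right) = \sqrt{24 \left(-5\right) - 77} \left(\left(- \frac{25}{2}\right) 7 + 124\right) = \sqrt{-120 - 77} \left(- \frac{175}{2} + 124\right) = \sqrt{-197} \cdot \frac{73}{2} = i \sqrt{197} \cdot \frac{73}{2} = \frac{73 i \sqrt{197}}{2}$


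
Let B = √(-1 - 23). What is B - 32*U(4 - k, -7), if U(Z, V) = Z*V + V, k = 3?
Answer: 448 + 2*I*√6 ≈ 448.0 + 4.899*I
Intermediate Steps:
U(Z, V) = V + V*Z (U(Z, V) = V*Z + V = V + V*Z)
B = 2*I*√6 (B = √(-24) = 2*I*√6 ≈ 4.899*I)
B - 32*U(4 - k, -7) = 2*I*√6 - (-224)*(1 + (4 - 1*3)) = 2*I*√6 - (-224)*(1 + (4 - 3)) = 2*I*√6 - (-224)*(1 + 1) = 2*I*√6 - (-224)*2 = 2*I*√6 - 32*(-14) = 2*I*√6 + 448 = 448 + 2*I*√6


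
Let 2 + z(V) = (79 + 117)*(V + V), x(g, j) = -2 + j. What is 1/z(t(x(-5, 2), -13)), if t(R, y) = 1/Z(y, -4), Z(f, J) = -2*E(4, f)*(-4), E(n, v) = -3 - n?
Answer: -1/9 ≈ -0.11111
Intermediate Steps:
Z(f, J) = -56 (Z(f, J) = -2*(-3 - 1*4)*(-4) = -2*(-3 - 4)*(-4) = -2*(-7)*(-4) = 14*(-4) = -56)
t(R, y) = -1/56 (t(R, y) = 1/(-56) = -1/56)
z(V) = -2 + 392*V (z(V) = -2 + (79 + 117)*(V + V) = -2 + 196*(2*V) = -2 + 392*V)
1/z(t(x(-5, 2), -13)) = 1/(-2 + 392*(-1/56)) = 1/(-2 - 7) = 1/(-9) = -1/9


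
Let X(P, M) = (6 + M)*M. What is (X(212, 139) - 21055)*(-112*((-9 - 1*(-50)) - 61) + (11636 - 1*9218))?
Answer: -4192200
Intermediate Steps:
X(P, M) = M*(6 + M)
(X(212, 139) - 21055)*(-112*((-9 - 1*(-50)) - 61) + (11636 - 1*9218)) = (139*(6 + 139) - 21055)*(-112*((-9 - 1*(-50)) - 61) + (11636 - 1*9218)) = (139*145 - 21055)*(-112*((-9 + 50) - 61) + (11636 - 9218)) = (20155 - 21055)*(-112*(41 - 61) + 2418) = -900*(-112*(-20) + 2418) = -900*(2240 + 2418) = -900*4658 = -4192200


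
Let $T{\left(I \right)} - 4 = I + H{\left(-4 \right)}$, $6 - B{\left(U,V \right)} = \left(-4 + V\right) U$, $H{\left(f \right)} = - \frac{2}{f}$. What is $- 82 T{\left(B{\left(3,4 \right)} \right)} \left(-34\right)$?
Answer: $29274$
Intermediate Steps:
$B{\left(U,V \right)} = 6 - U \left(-4 + V\right)$ ($B{\left(U,V \right)} = 6 - \left(-4 + V\right) U = 6 - U \left(-4 + V\right)$)
$T{\left(I \right)} = \frac{9}{2} + I$ ($T{\left(I \right)} = 4 + \left(I - \frac{2}{-4}\right) = 4 + \left(I - - \frac{1}{2}\right) = 4 + \left(I + \frac{1}{2}\right) = 4 + \left(\frac{1}{2} + I\right) = \frac{9}{2} + I$)
$- 82 T{\left(B{\left(3,4 \right)} \right)} \left(-34\right) = - 82 \left(\frac{9}{2} + \left(6 + 4 \cdot 3 - 3 \cdot 4\right)\right) \left(-34\right) = - 82 \left(\frac{9}{2} + \left(6 + 12 - 12\right)\right) \left(-34\right) = - 82 \left(\frac{9}{2} + 6\right) \left(-34\right) = - 82 \cdot \frac{21}{2} \left(-34\right) = \left(-82\right) \left(-357\right) = 29274$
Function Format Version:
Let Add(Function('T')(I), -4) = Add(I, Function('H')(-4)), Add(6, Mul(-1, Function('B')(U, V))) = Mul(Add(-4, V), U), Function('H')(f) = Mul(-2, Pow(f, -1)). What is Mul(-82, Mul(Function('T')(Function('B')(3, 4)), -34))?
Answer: 29274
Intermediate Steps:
Function('B')(U, V) = Add(6, Mul(-1, U, Add(-4, V))) (Function('B')(U, V) = Add(6, Mul(-1, Mul(Add(-4, V), U))) = Add(6, Mul(-1, Mul(U, Add(-4, V)))) = Add(6, Mul(-1, U, Add(-4, V))))
Function('T')(I) = Add(Rational(9, 2), I) (Function('T')(I) = Add(4, Add(I, Mul(-2, Pow(-4, -1)))) = Add(4, Add(I, Mul(-2, Rational(-1, 4)))) = Add(4, Add(I, Rational(1, 2))) = Add(4, Add(Rational(1, 2), I)) = Add(Rational(9, 2), I))
Mul(-82, Mul(Function('T')(Function('B')(3, 4)), -34)) = Mul(-82, Mul(Add(Rational(9, 2), Add(6, Mul(4, 3), Mul(-1, 3, 4))), -34)) = Mul(-82, Mul(Add(Rational(9, 2), Add(6, 12, -12)), -34)) = Mul(-82, Mul(Add(Rational(9, 2), 6), -34)) = Mul(-82, Mul(Rational(21, 2), -34)) = Mul(-82, -357) = 29274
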